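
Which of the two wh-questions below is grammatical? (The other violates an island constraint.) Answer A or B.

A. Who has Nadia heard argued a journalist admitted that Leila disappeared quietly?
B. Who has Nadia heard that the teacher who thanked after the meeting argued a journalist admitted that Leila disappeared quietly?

A

In B, the wh-phrase is extracted from inside a complex-NP island (relative clause) (introduced by "who"), which blocks movement.
In A, the extraction path crosses only that-complement boundaries, which are transparent.
So A is grammatical.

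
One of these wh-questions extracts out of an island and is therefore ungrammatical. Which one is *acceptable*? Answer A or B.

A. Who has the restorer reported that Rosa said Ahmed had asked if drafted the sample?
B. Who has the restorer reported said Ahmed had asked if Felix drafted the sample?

B

In A, the wh-phrase is extracted from inside a wh-island (introduced by "if"), which blocks movement.
In B, the extraction path crosses only that-complement boundaries, which are transparent.
So B is grammatical.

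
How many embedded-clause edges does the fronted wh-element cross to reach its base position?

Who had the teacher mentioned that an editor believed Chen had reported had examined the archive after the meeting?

"who" is extracted from the subject of "examined".
Boundaries crossed, outermost first: [that], [Ø], [Ø] — 3 in total.

3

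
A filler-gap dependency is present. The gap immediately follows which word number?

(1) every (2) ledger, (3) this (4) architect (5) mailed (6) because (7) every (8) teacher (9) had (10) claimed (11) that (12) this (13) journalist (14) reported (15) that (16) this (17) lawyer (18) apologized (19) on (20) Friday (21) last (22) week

The displaced element is "every ledger" (word 2).
It functions as the direct object of "mailed", so the gap sits immediately after word 5 ("mailed").
Base order: This architect mailed every ledger because every teacher had claimed that this journalist reported that this lawyer apologized on Friday last week.

5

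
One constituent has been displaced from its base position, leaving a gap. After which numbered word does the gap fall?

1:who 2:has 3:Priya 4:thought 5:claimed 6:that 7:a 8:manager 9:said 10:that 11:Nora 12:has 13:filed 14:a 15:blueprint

4

The displaced element is "who" (word 1).
It is linked across 1 clause boundary (Ø).
It functions as the subject of "claimed", so the gap sits immediately after word 4 ("thought").
Base order: Priya has thought that who claimed that a manager said that Nora has filed a blueprint.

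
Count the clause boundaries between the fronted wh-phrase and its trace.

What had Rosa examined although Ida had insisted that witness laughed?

0

"what" originates inside the matrix clause — no clause boundary is crossed.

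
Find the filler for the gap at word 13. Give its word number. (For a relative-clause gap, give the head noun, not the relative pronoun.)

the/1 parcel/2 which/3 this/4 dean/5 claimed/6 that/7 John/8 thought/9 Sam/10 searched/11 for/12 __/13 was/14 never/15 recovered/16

2

The gap at 13 is the prepositional object of "searched", inside a relative clause.
The relative pronoun is "which" (word 3); it is bound by the head noun immediately before it.
Its filler is the head noun "parcel", at word 2.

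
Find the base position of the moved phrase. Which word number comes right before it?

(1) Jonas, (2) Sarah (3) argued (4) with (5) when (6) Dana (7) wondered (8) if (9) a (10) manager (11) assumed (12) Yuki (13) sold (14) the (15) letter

The displaced element is "Jonas" (word 1).
It functions as the object of the preposition "with" of "argued", so the gap sits immediately after word 4 ("with").
Base order: Sarah argued with Jonas when Dana wondered if a manager assumed Yuki sold the letter.

4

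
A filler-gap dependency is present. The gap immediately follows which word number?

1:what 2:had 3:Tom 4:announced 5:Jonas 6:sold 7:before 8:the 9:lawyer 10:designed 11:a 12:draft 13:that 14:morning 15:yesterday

6

The displaced element is "what" (word 1).
It is linked across 1 clause boundary (Ø).
It functions as the direct object of "sold", so the gap sits immediately after word 6 ("sold").
Base order: Tom had announced Jonas sold what before the lawyer designed a draft that morning yesterday.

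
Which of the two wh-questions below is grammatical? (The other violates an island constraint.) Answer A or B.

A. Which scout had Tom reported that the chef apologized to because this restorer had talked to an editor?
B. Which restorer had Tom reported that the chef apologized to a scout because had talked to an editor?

A

In B, the wh-phrase is extracted from inside an adjunct island (introduced by "because"), which blocks movement.
In A, the extraction path crosses only that-complement boundaries, which are transparent.
So A is grammatical.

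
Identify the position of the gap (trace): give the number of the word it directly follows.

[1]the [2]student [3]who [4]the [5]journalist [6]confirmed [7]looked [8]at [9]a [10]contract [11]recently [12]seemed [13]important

The displaced element is "the student" (word 2).
It is linked across 1 clause boundary (Ø).
It functions as the subject of "looked", so the gap sits immediately after word 6 ("confirmed").
Base order: The journalist confirmed that the student looked at a contract recently.

6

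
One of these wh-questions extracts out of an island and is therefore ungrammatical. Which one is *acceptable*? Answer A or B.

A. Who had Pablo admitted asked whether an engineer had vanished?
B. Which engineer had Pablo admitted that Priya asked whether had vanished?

In B, the wh-phrase is extracted from inside a wh-island (introduced by "whether"), which blocks movement.
In A, the extraction path crosses only that-complement boundaries, which are transparent.
So A is grammatical.

A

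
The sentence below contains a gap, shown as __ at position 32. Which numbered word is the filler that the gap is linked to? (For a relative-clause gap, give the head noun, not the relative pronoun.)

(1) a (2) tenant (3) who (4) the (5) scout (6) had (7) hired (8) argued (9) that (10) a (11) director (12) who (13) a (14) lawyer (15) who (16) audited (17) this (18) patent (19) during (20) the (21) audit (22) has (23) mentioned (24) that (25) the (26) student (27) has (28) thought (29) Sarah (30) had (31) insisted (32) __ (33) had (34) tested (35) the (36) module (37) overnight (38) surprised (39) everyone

The gap at 32 is the subject of "tested", inside a relative clause.
The relative pronoun is "who" (word 12); it is bound by the head noun immediately before it.
Its filler is the head noun "director", at word 11.

11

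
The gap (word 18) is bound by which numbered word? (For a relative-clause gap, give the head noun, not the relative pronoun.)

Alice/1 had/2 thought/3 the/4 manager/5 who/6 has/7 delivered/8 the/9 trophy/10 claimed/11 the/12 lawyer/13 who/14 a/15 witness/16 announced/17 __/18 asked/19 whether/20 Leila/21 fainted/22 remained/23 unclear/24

The gap at 18 is the subject of "asked", inside a relative clause.
The relative pronoun is "who" (word 14); it is bound by the head noun immediately before it.
Its filler is the head noun "lawyer", at word 13.

13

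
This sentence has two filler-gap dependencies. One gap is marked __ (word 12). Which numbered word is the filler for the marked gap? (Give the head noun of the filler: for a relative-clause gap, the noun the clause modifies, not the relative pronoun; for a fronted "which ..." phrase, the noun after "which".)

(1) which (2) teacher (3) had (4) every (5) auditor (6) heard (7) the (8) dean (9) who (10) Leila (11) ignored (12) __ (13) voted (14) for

8

The marked gap is inside the relative clause, the direct object of "ignored".
Its filler is the head noun "dean" (via "who"), at word 8.
(The other dependency links word 2 to a gap after word 14.)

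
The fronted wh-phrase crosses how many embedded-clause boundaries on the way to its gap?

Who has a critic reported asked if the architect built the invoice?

"who" is extracted from the subject of "asked".
Boundaries crossed, outermost first: [Ø] — 1 in total.

1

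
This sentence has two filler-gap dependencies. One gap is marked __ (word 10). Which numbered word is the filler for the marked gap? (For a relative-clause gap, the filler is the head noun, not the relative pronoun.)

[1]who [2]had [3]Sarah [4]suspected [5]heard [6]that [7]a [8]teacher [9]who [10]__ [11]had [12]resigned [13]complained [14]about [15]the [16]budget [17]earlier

The marked gap is inside the relative clause, the subject of "resigned".
Its filler is the head noun "teacher" (via "who"), at word 8.
(The other dependency links word 1 to a gap after word 4.)

8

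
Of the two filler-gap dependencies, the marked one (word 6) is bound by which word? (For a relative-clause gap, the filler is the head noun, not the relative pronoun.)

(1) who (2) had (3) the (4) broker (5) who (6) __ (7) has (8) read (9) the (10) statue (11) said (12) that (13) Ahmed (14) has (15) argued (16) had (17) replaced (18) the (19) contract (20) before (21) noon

The marked gap is inside the relative clause, the subject of "read".
Its filler is the head noun "broker" (via "who"), at word 4.
(The other dependency links word 1 to a gap after word 15.)

4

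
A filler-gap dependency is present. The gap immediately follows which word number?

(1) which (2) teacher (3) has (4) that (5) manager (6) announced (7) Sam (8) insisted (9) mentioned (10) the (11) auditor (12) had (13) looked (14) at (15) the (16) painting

8

The displaced element is "which teacher" (word 2).
It is linked across 2 clause boundaries (Ø → Ø).
It functions as the subject of "mentioned", so the gap sits immediately after word 8 ("insisted").
Base order: That manager has announced Sam insisted which teacher mentioned the auditor had looked at the painting.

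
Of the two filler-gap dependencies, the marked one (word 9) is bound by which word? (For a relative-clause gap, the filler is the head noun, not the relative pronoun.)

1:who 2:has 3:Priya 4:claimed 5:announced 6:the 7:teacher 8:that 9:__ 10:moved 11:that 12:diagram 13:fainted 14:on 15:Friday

The marked gap is inside the relative clause, the subject of "moved".
Its filler is the head noun "teacher" (via "that"), at word 7.
(The other dependency links word 1 to a gap after word 4.)

7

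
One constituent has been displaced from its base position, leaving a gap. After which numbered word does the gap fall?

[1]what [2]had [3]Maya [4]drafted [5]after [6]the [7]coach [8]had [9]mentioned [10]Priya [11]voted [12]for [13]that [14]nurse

The displaced element is "what" (word 1).
It functions as the direct object of "drafted", so the gap sits immediately after word 4 ("drafted").
Base order: Maya had drafted what after the coach had mentioned Priya voted for that nurse.

4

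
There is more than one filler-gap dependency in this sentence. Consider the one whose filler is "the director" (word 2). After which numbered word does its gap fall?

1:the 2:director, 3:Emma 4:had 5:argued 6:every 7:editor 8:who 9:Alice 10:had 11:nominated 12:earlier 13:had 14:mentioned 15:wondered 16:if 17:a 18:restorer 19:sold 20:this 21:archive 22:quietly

14

The displaced element is "the director" (word 2).
It is linked across 2 clause boundaries (Ø → Ø).
It functions as the subject of "wondered", so the gap sits immediately after word 14 ("mentioned").
Base order: Emma had argued every editor who Alice had nominated earlier had mentioned that the director wondered if a restorer sold this archive quietly.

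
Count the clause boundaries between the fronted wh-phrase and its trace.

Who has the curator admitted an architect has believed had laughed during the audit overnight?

"who" is extracted from the subject of "laughed".
Boundaries crossed, outermost first: [Ø], [Ø] — 2 in total.

2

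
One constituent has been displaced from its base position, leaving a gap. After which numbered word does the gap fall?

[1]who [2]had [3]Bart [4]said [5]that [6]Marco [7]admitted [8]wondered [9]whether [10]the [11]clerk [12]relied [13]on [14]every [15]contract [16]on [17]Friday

The displaced element is "who" (word 1).
It is linked across 2 clause boundaries (that → Ø).
It functions as the subject of "wondered", so the gap sits immediately after word 7 ("admitted").
Base order: Bart had said that Marco admitted who wondered whether the clerk relied on every contract on Friday.

7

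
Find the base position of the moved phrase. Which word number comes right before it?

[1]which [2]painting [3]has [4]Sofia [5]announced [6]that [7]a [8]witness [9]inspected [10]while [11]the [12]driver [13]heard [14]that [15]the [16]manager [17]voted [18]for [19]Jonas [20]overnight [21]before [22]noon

9

The displaced element is "which painting" (word 2).
It is linked across 1 clause boundary (that).
It functions as the direct object of "inspected", so the gap sits immediately after word 9 ("inspected").
Base order: Sofia has announced that a witness inspected which painting while the driver heard that the manager voted for Jonas overnight before noon.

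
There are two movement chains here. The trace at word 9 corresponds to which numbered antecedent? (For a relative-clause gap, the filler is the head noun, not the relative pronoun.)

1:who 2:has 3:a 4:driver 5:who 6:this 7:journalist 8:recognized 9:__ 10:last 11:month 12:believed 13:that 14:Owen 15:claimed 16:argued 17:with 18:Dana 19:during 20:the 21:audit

4

The marked gap is inside the relative clause, the direct object of "recognized".
Its filler is the head noun "driver" (via "who"), at word 4.
(The other dependency links word 1 to a gap after word 15.)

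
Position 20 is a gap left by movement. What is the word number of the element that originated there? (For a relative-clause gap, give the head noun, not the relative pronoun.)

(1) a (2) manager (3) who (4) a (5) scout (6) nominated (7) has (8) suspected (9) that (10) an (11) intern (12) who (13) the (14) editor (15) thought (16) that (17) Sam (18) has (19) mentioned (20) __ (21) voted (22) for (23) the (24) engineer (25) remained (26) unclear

The gap at 20 is the subject of "voted", inside a relative clause.
The relative pronoun is "who" (word 12); it is bound by the head noun immediately before it.
Its filler is the head noun "intern", at word 11.

11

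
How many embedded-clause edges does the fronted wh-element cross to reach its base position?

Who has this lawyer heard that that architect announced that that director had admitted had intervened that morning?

"who" is extracted from the subject of "intervened".
Boundaries crossed, outermost first: [that], [that], [Ø] — 3 in total.

3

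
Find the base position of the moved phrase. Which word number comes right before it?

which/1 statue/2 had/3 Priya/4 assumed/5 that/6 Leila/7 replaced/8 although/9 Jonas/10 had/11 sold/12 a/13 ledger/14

The displaced element is "which statue" (word 2).
It is linked across 1 clause boundary (that).
It functions as the direct object of "replaced", so the gap sits immediately after word 8 ("replaced").
Base order: Priya had assumed that Leila replaced which statue although Jonas had sold a ledger.

8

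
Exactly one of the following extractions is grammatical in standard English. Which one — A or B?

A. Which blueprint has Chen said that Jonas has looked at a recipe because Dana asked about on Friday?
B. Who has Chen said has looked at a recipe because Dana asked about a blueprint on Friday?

B

In A, the wh-phrase is extracted from inside an adjunct island (introduced by "because"), which blocks movement.
In B, the extraction path crosses only that-complement boundaries, which are transparent.
So B is grammatical.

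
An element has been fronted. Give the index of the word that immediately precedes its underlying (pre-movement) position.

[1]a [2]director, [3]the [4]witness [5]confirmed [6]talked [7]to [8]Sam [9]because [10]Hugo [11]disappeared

The displaced element is "a director" (word 2).
It is linked across 1 clause boundary (Ø).
It functions as the subject of "talked", so the gap sits immediately after word 5 ("confirmed").
Base order: The witness confirmed that a director talked to Sam because Hugo disappeared.

5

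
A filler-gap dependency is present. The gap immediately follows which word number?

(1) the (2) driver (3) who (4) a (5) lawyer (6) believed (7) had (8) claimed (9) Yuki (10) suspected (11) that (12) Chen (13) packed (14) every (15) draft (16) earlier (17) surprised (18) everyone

6

The displaced element is "the driver" (word 2).
It is linked across 1 clause boundary (Ø).
It functions as the subject of "claimed", so the gap sits immediately after word 6 ("believed").
Base order: A lawyer believed the driver had claimed Yuki suspected that Chen packed every draft earlier.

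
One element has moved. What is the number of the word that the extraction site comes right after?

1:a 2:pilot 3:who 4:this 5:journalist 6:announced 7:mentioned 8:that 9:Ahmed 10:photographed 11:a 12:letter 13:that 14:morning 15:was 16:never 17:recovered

6

The displaced element is "a pilot" (word 2).
It is linked across 1 clause boundary (Ø).
It functions as the subject of "mentioned", so the gap sits immediately after word 6 ("announced").
Base order: This journalist announced that a pilot mentioned that Ahmed photographed a letter that morning.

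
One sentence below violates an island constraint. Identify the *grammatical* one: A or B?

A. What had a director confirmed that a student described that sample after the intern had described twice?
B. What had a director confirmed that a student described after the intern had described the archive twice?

In A, the wh-phrase is extracted from inside an adjunct island (introduced by "after"), which blocks movement.
In B, the extraction path crosses only that-complement boundaries, which are transparent.
So B is grammatical.

B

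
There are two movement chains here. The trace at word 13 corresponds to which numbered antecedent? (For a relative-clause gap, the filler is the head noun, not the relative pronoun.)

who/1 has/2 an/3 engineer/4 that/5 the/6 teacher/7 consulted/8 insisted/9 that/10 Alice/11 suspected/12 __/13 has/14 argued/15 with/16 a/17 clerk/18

The marked gap is the subject of "argued".
Its filler is the fronted wh-phrase "who", at word 1.
(The other dependency links word 4 to a gap after word 8.)

1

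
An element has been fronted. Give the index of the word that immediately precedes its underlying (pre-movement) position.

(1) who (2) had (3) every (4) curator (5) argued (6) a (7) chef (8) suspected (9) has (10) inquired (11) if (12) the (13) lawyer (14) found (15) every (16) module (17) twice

8

The displaced element is "who" (word 1).
It is linked across 2 clause boundaries (Ø → Ø).
It functions as the subject of "inquired", so the gap sits immediately after word 8 ("suspected").
Base order: Every curator had argued a chef suspected who has inquired if the lawyer found every module twice.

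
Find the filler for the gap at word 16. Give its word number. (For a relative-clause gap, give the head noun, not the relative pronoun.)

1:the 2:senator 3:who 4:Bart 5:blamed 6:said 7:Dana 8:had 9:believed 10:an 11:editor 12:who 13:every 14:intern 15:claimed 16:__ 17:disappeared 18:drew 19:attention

The gap at 16 is the subject of "disappeared", inside a relative clause.
The relative pronoun is "who" (word 12); it is bound by the head noun immediately before it.
Its filler is the head noun "editor", at word 11.

11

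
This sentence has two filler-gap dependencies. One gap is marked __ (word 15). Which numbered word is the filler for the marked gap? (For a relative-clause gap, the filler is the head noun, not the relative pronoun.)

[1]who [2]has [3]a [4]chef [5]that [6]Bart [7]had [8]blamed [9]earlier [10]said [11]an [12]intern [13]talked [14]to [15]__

1

The marked gap is the object of the preposition "to" of "talked".
Its filler is the fronted wh-phrase "who", at word 1.
(The other dependency links word 4 to a gap after word 8.)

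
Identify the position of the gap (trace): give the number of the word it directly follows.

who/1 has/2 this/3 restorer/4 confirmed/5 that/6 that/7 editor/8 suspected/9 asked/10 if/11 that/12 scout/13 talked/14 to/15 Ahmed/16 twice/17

9

The displaced element is "who" (word 1).
It is linked across 2 clause boundaries (that → Ø).
It functions as the subject of "asked", so the gap sits immediately after word 9 ("suspected").
Base order: This restorer has confirmed that that editor suspected who asked if that scout talked to Ahmed twice.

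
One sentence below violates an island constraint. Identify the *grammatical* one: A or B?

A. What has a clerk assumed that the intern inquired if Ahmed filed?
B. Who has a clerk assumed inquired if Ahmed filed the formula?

In A, the wh-phrase is extracted from inside a wh-island (introduced by "if"), which blocks movement.
In B, the extraction path crosses only that-complement boundaries, which are transparent.
So B is grammatical.

B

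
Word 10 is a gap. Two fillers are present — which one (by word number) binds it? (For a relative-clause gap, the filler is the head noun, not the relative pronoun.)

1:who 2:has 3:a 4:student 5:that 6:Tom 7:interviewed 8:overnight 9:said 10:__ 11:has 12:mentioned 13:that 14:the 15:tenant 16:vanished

1

The marked gap is the subject of "mentioned".
Its filler is the fronted wh-phrase "who", at word 1.
(The other dependency links word 4 to a gap after word 7.)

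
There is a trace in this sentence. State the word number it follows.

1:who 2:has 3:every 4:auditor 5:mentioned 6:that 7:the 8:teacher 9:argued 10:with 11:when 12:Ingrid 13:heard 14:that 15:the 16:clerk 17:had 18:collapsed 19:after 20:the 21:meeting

The displaced element is "who" (word 1).
It is linked across 1 clause boundary (that).
It functions as the object of the preposition "with" of "argued", so the gap sits immediately after word 10 ("with").
Base order: Every auditor has mentioned that the teacher argued with who when Ingrid heard that the clerk had collapsed after the meeting.

10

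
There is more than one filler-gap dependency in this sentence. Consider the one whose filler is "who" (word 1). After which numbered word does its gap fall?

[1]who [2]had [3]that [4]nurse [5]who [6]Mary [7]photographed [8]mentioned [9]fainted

The displaced element is "who" (word 1).
It is linked across 1 clause boundary (Ø).
It functions as the subject of "fainted", so the gap sits immediately after word 8 ("mentioned").
Base order: That nurse who Mary photographed had mentioned that who fainted.

8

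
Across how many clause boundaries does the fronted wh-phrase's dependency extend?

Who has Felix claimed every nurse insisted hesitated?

2

"who" is extracted from the subject of "hesitated".
Boundaries crossed, outermost first: [Ø], [Ø] — 2 in total.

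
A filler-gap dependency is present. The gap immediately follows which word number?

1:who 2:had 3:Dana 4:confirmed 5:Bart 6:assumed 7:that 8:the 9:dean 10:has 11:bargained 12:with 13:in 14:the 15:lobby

12

The displaced element is "who" (word 1).
It is linked across 2 clause boundaries (Ø → that).
It functions as the object of the preposition "with" of "bargained", so the gap sits immediately after word 12 ("with").
Base order: Dana had confirmed Bart assumed that the dean has bargained with who in the lobby.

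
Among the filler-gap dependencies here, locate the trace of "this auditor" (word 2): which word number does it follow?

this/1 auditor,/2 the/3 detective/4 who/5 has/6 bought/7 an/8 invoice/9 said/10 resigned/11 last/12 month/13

The displaced element is "this auditor" (word 2).
It is linked across 1 clause boundary (Ø).
It functions as the subject of "resigned", so the gap sits immediately after word 10 ("said").
Base order: The detective who has bought an invoice said that this auditor resigned last month.

10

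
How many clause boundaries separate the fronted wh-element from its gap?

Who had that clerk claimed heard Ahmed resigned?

"who" is extracted from the subject of "heard".
Boundaries crossed, outermost first: [Ø] — 1 in total.

1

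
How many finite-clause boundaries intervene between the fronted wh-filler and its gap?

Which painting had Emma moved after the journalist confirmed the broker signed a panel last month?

0

"which painting" originates inside the matrix clause — no clause boundary is crossed.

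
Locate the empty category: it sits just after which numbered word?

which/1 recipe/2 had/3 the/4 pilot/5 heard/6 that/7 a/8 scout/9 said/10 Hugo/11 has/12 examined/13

13

The displaced element is "which recipe" (word 2).
It is linked across 2 clause boundaries (that → Ø).
It functions as the direct object of "examined", so the gap sits immediately after word 13 ("examined").
Base order: The pilot had heard that a scout said Hugo has examined which recipe.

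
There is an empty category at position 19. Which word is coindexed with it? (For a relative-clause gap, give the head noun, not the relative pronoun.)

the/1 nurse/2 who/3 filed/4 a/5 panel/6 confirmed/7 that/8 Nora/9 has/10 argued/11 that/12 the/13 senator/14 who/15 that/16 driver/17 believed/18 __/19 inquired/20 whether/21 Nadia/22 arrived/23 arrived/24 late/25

The gap at 19 is the subject of "inquired", inside a relative clause.
The relative pronoun is "who" (word 15); it is bound by the head noun immediately before it.
Its filler is the head noun "senator", at word 14.

14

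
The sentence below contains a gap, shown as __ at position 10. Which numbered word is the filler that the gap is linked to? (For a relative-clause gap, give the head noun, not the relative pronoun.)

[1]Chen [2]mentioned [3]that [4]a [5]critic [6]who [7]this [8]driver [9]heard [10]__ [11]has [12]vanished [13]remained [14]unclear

5

The gap at 10 is the subject of "vanished", inside a relative clause.
The relative pronoun is "who" (word 6); it is bound by the head noun immediately before it.
Its filler is the head noun "critic", at word 5.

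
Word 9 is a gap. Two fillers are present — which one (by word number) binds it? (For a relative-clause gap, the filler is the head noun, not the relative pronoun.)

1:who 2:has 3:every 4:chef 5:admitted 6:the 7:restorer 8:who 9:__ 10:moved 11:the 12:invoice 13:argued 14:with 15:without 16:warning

7

The marked gap is inside the relative clause, the subject of "moved".
Its filler is the head noun "restorer" (via "who"), at word 7.
(The other dependency links word 1 to a gap after word 14.)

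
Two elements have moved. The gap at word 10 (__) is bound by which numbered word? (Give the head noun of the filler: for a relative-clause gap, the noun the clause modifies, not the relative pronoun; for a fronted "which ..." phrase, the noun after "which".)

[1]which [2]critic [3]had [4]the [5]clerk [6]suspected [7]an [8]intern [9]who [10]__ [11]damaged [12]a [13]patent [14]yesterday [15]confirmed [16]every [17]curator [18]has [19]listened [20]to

The marked gap is inside the relative clause, the subject of "damaged".
Its filler is the head noun "intern" (via "who"), at word 8.
(The other dependency links word 2 to a gap after word 20.)

8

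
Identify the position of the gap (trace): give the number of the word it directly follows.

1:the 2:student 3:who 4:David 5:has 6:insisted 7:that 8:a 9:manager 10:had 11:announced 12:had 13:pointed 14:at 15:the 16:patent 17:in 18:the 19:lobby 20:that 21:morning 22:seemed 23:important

The displaced element is "the student" (word 2).
It is linked across 2 clause boundaries (that → Ø).
It functions as the subject of "pointed", so the gap sits immediately after word 11 ("announced").
Base order: David has insisted that a manager had announced that the student had pointed at the patent in the lobby that morning.

11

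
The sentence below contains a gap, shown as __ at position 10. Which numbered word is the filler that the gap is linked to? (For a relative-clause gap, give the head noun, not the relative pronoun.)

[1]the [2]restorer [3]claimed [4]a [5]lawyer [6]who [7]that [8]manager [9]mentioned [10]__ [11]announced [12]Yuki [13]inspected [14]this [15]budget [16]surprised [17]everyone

The gap at 10 is the subject of "announced", inside a relative clause.
The relative pronoun is "who" (word 6); it is bound by the head noun immediately before it.
Its filler is the head noun "lawyer", at word 5.

5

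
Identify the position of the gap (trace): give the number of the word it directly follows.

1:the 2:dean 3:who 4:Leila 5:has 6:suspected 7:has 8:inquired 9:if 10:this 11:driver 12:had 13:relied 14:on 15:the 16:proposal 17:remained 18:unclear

The displaced element is "the dean" (word 2).
It is linked across 1 clause boundary (Ø).
It functions as the subject of "inquired", so the gap sits immediately after word 6 ("suspected").
Base order: Leila has suspected that the dean has inquired if this driver had relied on the proposal.

6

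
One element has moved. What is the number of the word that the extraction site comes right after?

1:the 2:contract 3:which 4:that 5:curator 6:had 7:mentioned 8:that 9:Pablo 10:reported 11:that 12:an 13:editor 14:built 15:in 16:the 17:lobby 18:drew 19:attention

The displaced element is "the contract" (word 2).
It is linked across 2 clause boundaries (that → that).
It functions as the direct object of "built", so the gap sits immediately after word 14 ("built").
Base order: That curator had mentioned that Pablo reported that an editor built the contract in the lobby.

14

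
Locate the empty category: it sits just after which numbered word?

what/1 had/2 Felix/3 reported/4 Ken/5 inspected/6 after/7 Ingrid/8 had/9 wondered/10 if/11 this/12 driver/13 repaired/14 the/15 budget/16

6

The displaced element is "what" (word 1).
It is linked across 1 clause boundary (Ø).
It functions as the direct object of "inspected", so the gap sits immediately after word 6 ("inspected").
Base order: Felix had reported Ken inspected what after Ingrid had wondered if this driver repaired the budget.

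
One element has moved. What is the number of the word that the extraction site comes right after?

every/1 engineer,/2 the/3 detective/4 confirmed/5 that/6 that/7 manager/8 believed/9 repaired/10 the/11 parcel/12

The displaced element is "every engineer" (word 2).
It is linked across 2 clause boundaries (that → Ø).
It functions as the subject of "repaired", so the gap sits immediately after word 9 ("believed").
Base order: The detective confirmed that that manager believed every engineer repaired the parcel.

9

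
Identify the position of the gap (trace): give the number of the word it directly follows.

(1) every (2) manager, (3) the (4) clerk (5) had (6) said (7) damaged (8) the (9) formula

6

The displaced element is "every manager" (word 2).
It is linked across 1 clause boundary (Ø).
It functions as the subject of "damaged", so the gap sits immediately after word 6 ("said").
Base order: The clerk had said every manager damaged the formula.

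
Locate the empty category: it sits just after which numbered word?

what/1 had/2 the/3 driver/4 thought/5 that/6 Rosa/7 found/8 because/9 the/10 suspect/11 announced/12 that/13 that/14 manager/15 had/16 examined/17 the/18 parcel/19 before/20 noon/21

8

The displaced element is "what" (word 1).
It is linked across 1 clause boundary (that).
It functions as the direct object of "found", so the gap sits immediately after word 8 ("found").
Base order: The driver had thought that Rosa found what because the suspect announced that that manager had examined the parcel before noon.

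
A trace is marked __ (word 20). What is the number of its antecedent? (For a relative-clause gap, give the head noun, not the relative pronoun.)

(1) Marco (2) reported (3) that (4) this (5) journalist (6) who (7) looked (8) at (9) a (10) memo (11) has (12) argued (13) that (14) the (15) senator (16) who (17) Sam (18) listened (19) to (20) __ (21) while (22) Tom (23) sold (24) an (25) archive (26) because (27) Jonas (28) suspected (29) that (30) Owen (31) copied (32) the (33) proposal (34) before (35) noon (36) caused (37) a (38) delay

15

The gap at 20 is the prepositional object of "listened", inside a relative clause.
The relative pronoun is "who" (word 16); it is bound by the head noun immediately before it.
Its filler is the head noun "senator", at word 15.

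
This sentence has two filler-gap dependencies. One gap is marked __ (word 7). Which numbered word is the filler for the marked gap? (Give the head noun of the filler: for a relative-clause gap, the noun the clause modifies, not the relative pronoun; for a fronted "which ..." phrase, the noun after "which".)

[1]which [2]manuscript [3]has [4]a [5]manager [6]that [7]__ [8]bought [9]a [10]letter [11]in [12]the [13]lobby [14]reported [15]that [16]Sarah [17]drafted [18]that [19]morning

The marked gap is inside the relative clause, the subject of "bought".
Its filler is the head noun "manager" (via "that"), at word 5.
(The other dependency links word 2 to a gap after word 17.)

5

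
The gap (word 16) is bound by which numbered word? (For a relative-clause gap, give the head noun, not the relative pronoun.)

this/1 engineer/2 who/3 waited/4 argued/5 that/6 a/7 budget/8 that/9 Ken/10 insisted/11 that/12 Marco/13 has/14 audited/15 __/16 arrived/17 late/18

The gap at 16 is the object of "audited", inside a relative clause.
The relative pronoun is "that" (word 9); it is bound by the head noun immediately before it.
Its filler is the head noun "budget", at word 8.

8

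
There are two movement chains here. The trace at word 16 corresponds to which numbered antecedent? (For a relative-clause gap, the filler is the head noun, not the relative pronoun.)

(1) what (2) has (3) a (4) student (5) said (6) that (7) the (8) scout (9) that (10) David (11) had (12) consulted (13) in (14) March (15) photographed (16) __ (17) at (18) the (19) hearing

The marked gap is the direct object of "photographed".
Its filler is the fronted wh-phrase "what", at word 1.
(The other dependency links word 8 to a gap after word 12.)

1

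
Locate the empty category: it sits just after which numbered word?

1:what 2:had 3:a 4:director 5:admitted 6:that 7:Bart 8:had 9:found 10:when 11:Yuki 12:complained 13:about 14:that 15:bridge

The displaced element is "what" (word 1).
It is linked across 1 clause boundary (that).
It functions as the direct object of "found", so the gap sits immediately after word 9 ("found").
Base order: A director had admitted that Bart had found what when Yuki complained about that bridge.

9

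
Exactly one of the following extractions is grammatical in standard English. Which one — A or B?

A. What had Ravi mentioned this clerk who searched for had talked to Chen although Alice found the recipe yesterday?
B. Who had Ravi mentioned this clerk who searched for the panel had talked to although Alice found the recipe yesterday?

B

In A, the wh-phrase is extracted from inside a complex-NP island (relative clause) (introduced by "who"), which blocks movement.
In B, the extraction path crosses only that-complement boundaries, which are transparent.
So B is grammatical.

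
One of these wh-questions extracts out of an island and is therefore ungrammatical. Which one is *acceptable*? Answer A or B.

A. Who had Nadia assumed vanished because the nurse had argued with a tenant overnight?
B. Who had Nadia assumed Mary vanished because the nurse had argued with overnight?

A

In B, the wh-phrase is extracted from inside an adjunct island (introduced by "because"), which blocks movement.
In A, the extraction path crosses only that-complement boundaries, which are transparent.
So A is grammatical.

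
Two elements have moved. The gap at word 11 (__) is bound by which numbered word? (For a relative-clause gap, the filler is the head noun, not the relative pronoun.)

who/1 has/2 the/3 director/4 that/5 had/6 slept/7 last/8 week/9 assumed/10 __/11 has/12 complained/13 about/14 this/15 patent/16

The marked gap is the subject of "complained".
Its filler is the fronted wh-phrase "who", at word 1.
(The other dependency links word 4 to a gap after word 5.)

1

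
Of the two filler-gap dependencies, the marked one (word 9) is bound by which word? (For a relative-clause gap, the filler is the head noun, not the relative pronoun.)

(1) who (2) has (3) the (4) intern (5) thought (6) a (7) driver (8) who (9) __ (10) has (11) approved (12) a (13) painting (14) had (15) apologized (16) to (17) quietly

The marked gap is inside the relative clause, the subject of "approved".
Its filler is the head noun "driver" (via "who"), at word 7.
(The other dependency links word 1 to a gap after word 16.)

7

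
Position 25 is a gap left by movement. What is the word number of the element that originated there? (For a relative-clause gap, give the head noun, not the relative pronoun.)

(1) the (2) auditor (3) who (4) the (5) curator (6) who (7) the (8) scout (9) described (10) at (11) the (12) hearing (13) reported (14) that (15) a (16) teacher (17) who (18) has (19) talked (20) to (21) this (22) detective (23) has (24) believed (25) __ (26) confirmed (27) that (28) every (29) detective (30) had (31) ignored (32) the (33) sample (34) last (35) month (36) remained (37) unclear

2

The gap at 25 is the subject of "confirmed", inside a relative clause.
The relative pronoun is "who" (word 3); it is bound by the head noun immediately before it.
Its filler is the head noun "auditor", at word 2.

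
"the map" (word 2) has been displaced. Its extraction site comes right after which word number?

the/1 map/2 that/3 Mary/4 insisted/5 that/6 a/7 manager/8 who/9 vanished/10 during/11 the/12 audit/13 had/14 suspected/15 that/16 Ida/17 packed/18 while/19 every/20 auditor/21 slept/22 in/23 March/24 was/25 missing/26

18

The displaced element is "the map" (word 2).
It is linked across 2 clause boundaries (that → that).
It functions as the direct object of "packed", so the gap sits immediately after word 18 ("packed").
Base order: Mary insisted that a manager who vanished during the audit had suspected that Ida packed the map while every auditor slept in March.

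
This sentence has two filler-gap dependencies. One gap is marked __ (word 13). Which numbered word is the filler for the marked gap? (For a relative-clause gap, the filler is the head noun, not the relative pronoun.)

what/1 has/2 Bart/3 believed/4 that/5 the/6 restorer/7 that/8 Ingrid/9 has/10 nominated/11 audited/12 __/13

1

The marked gap is the direct object of "audited".
Its filler is the fronted wh-phrase "what", at word 1.
(The other dependency links word 7 to a gap after word 11.)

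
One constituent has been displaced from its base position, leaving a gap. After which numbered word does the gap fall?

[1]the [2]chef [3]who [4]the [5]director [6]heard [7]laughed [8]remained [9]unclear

The displaced element is "the chef" (word 2).
It is linked across 1 clause boundary (Ø).
It functions as the subject of "laughed", so the gap sits immediately after word 6 ("heard").
Base order: The director heard the chef laughed.

6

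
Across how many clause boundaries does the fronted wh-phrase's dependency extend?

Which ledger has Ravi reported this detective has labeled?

1

"which ledger" is extracted from the object of "labeled".
Boundaries crossed, outermost first: [Ø] — 1 in total.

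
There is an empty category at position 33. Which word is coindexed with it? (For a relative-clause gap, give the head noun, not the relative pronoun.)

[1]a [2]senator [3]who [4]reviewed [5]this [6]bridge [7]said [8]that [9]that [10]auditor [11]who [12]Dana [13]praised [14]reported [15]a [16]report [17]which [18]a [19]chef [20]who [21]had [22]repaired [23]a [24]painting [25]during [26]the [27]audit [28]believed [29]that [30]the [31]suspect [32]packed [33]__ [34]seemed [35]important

16

The gap at 33 is the object of "packed", inside a relative clause.
The relative pronoun is "which" (word 17); it is bound by the head noun immediately before it.
Its filler is the head noun "report", at word 16.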